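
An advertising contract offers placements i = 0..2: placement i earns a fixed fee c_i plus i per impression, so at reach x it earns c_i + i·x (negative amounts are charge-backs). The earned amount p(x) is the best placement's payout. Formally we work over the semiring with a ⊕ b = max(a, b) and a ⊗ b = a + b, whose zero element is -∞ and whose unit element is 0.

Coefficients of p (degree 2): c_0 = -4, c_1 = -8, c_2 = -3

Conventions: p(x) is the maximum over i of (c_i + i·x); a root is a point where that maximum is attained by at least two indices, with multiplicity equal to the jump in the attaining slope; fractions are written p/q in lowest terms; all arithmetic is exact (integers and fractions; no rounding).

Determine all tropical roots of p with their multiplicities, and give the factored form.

hull edge (i=0, c=-4) to (i=2, c=-3): slope 1/2, span 2
Factored form: p(x) = -3 ⊗ (x ⊕ (-1/2)) ⊗ (x ⊕ (-1/2))
Answer: roots = -1/2 (mult 2)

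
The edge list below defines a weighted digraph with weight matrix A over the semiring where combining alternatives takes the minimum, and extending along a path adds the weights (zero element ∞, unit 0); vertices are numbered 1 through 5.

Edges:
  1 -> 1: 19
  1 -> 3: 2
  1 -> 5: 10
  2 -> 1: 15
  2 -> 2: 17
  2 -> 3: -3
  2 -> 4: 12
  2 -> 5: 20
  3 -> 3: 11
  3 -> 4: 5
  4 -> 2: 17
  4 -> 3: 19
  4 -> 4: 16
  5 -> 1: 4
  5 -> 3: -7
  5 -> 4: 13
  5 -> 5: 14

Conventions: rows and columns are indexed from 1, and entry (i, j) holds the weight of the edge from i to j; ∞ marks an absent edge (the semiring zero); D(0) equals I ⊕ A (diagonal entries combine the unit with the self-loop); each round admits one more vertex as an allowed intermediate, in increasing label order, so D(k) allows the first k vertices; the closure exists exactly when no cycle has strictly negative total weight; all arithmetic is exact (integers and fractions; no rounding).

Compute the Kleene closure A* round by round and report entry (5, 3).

D(0):
  [0, ∞, 2, ∞, 10]
  [15, 0, -3, 12, 20]
  [∞, ∞, 0, 5, ∞]
  [∞, 17, 19, 0, ∞]
  [4, ∞, -7, 13, 0]
D(1):
  [0, ∞, 2, ∞, 10]
  [15, 0, -3, 12, 20]
  [∞, ∞, 0, 5, ∞]
  [∞, 17, 19, 0, ∞]
  [4, ∞, -7, 13, 0]
D(2):
  [0, ∞, 2, ∞, 10]
  [15, 0, -3, 12, 20]
  [∞, ∞, 0, 5, ∞]
  [32, 17, 14, 0, 37]
  [4, ∞, -7, 13, 0]
D(3):
  [0, ∞, 2, 7, 10]
  [15, 0, -3, 2, 20]
  [∞, ∞, 0, 5, ∞]
  [32, 17, 14, 0, 37]
  [4, ∞, -7, -2, 0]
D(4):
  [0, 24, 2, 7, 10]
  [15, 0, -3, 2, 20]
  [37, 22, 0, 5, 42]
  [32, 17, 14, 0, 37]
  [4, 15, -7, -2, 0]
D(5):
  [0, 24, 2, 7, 10]
  [15, 0, -3, 2, 20]
  [37, 22, 0, 5, 42]
  [32, 17, 14, 0, 37]
  [4, 15, -7, -2, 0]
Answer: A*[5][3] = -7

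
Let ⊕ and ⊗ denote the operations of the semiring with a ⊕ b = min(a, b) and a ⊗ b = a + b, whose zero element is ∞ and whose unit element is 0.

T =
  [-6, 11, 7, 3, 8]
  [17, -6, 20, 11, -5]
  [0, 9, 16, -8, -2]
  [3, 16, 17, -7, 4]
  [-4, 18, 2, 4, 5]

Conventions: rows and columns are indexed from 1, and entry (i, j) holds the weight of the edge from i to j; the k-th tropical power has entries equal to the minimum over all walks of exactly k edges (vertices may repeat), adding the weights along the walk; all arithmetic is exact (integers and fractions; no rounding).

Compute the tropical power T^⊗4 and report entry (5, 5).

T^⊗2:
  [-12, 5, 1, -4, 2]
  [-9, -12, -3, -1, -11]
  [-6, 3, 0, -15, -4]
  [-4, 9, 6, -14, -3]
  [-10, 7, 3, -6, 0]
T^⊗3:
  [-18, -1, -5, -11, -4]
  [-15, -18, -9, -11, -17]
  [-12, -3, -2, -22, -11]
  [-11, 2, -1, -21, -10]
  [-16, 1, -3, -13, -2]
T^⊗4:
  [-24, -7, -11, -18, -10]
  [-21, -24, -15, -18, -23]
  [-19, -9, -9, -29, -18]
  [-18, -5, -8, -28, -17]
  [-22, -5, -9, -20, -9]
Key observation: the optimum is the walk 5->3->4->4->5, with weight 2 + (-8) + (-7) + 4 = -9.
Optimal value attained by: walk 5->3->4->4->5.
Answer: (T^⊗4)[5][5] = -9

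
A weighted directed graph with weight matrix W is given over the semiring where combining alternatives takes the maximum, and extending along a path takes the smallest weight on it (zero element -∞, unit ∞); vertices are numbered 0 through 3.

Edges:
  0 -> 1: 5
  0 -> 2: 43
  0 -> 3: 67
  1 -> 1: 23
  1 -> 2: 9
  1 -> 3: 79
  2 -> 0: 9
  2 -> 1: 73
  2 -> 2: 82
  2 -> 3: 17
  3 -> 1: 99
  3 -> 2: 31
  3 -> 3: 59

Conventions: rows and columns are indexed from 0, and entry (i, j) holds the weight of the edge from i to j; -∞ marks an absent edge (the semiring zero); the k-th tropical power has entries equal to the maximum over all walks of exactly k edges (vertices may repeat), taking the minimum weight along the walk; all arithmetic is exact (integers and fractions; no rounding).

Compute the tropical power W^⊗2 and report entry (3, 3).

W^⊗2:
  [9, 67, 43, 59]
  [9, 79, 31, 59]
  [9, 73, 82, 73]
  [9, 59, 31, 79]
Key observation: the optimum is the walk 3->1->3, with weight 99 min 79 = 79.
Optimal value attained by: walk 3->1->3.
Answer: (W^⊗2)[3][3] = 79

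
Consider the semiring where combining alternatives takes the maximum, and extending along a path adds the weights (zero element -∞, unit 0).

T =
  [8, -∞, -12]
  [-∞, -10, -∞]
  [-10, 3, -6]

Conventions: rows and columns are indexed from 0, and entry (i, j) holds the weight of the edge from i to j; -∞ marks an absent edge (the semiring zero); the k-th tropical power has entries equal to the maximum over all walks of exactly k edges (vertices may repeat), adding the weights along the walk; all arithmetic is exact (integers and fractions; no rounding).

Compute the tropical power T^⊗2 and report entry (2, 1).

T^⊗2:
  [16, -9, -4]
  [-∞, -20, -∞]
  [-2, -3, -12]
Key observation: the optimum is the walk 2->2->1, with weight (-6) + 3 = -3.
Optimal value attained by: walk 2->2->1.
Answer: (T^⊗2)[2][1] = -3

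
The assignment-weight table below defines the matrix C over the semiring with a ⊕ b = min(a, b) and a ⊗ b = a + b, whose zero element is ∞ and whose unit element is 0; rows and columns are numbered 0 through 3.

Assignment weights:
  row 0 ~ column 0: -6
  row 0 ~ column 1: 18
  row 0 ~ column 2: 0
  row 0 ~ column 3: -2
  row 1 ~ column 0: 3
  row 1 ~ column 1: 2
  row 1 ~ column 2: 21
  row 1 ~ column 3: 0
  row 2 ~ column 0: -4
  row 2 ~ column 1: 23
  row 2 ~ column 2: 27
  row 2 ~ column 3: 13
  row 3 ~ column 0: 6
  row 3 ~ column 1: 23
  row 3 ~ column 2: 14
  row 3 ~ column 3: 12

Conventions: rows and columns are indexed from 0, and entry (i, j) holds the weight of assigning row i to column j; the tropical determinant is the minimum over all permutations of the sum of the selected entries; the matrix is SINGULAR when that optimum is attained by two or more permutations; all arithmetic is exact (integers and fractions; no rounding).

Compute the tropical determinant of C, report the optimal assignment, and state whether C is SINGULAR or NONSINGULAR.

σ = (0, 1, 2, 3): (-6) + 2 + 27 + 12 = 35
σ = (0, 1, 3, 2): (-6) + 2 + 13 + 14 = 23
σ = (0, 2, 1, 3): (-6) + 21 + 23 + 12 = 50
σ = (0, 2, 3, 1): (-6) + 21 + 13 + 23 = 51
σ = (0, 3, 1, 2): (-6) + 0 + 23 + 14 = 31
σ = (0, 3, 2, 1): (-6) + 0 + 27 + 23 = 44
σ = (1, 0, 2, 3): 18 + 3 + 27 + 12 = 60
σ = (1, 0, 3, 2): 18 + 3 + 13 + 14 = 48
σ = (1, 2, 0, 3): 18 + 21 + (-4) + 12 = 47
σ = (1, 2, 3, 0): 18 + 21 + 13 + 6 = 58
σ = (1, 3, 0, 2): 18 + 0 + (-4) + 14 = 28
σ = (1, 3, 2, 0): 18 + 0 + 27 + 6 = 51
σ = (2, 0, 1, 3): 0 + 3 + 23 + 12 = 38
σ = (2, 0, 3, 1): 0 + 3 + 13 + 23 = 39
σ = (2, 1, 0, 3): 0 + 2 + (-4) + 12 = 10
σ = (2, 1, 3, 0): 0 + 2 + 13 + 6 = 21
σ = (2, 3, 0, 1): 0 + 0 + (-4) + 23 = 19
σ = (2, 3, 1, 0): 0 + 0 + 23 + 6 = 29
σ = (3, 0, 1, 2): (-2) + 3 + 23 + 14 = 38
σ = (3, 0, 2, 1): (-2) + 3 + 27 + 23 = 51
σ = (3, 1, 0, 2): (-2) + 2 + (-4) + 14 = 10
σ = (3, 1, 2, 0): (-2) + 2 + 27 + 6 = 33
σ = (3, 2, 0, 1): (-2) + 21 + (-4) + 23 = 38
σ = (3, 2, 1, 0): (-2) + 21 + 23 + 6 = 48
Optimal value attained by: σ = (2, 1, 0, 3).
Answer: det⊕(C) = 10; verdict: SINGULAR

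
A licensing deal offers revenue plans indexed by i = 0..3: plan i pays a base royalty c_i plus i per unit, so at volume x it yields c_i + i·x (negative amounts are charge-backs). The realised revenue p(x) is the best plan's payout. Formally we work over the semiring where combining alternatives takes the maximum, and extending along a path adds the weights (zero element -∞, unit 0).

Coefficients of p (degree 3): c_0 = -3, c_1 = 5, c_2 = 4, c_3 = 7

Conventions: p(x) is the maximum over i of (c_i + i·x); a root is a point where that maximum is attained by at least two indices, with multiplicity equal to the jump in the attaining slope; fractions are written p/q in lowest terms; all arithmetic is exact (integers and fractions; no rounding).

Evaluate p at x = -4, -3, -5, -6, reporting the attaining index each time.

p(-4) = max(-3+0·(-4)=-3, 5+1·(-4)=1, 4+2·(-4)=-4, 7+3·(-4)=-5) = 1 (attained by i=1)
p(-3) = max(-3+0·(-3)=-3, 5+1·(-3)=2, 4+2·(-3)=-2, 7+3·(-3)=-2) = 2 (attained by i=1)
p(-5) = max(-3+0·(-5)=-3, 5+1·(-5)=0, 4+2·(-5)=-6, 7+3·(-5)=-8) = 0 (attained by i=1)
p(-6) = max(-3+0·(-6)=-3, 5+1·(-6)=-1, 4+2·(-6)=-8, 7+3·(-6)=-11) = -1 (attained by i=1)
Answer: p(-4) = 1; p(-3) = 2; p(-5) = 0; p(-6) = -1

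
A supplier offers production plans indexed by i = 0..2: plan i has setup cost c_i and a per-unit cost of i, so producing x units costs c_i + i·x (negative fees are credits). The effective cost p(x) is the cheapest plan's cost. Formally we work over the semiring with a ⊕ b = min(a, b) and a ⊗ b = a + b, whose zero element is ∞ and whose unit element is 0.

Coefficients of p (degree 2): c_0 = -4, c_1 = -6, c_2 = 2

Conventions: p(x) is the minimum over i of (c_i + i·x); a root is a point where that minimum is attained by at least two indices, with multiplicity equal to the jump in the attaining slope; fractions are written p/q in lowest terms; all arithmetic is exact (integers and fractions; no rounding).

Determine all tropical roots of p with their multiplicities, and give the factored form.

hull edge (i=0, c=-4) to (i=1, c=-6): slope -2, span 1
hull edge (i=1, c=-6) to (i=2, c=2): slope 8, span 1
Factored form: p(x) = 2 ⊗ (x ⊕ (-8)) ⊗ (x ⊕ 2)
Answer: roots = -8 (mult 1), 2 (mult 1)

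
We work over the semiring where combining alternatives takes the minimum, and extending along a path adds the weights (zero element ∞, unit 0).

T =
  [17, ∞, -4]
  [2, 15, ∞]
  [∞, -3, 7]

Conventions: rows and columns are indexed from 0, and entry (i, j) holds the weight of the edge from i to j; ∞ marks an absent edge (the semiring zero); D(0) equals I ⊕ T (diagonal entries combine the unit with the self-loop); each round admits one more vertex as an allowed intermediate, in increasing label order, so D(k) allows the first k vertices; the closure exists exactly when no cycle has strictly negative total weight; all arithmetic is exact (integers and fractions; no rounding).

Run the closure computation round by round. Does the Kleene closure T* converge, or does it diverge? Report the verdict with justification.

D(0):
  [0, ∞, -4]
  [2, 0, ∞]
  [∞, -3, 0]
D(1):
  [0, ∞, -4]
  [2, 0, -2]
  [∞, -3, 0]
Detection: at round 2, diagonal entry (2, 2) turns strictly negative.
Key observation: the cycle 2->1->0->2 has total weight (-3) + 2 + (-4), which is strictly negative.
Answer: DIVERGES — negative cycle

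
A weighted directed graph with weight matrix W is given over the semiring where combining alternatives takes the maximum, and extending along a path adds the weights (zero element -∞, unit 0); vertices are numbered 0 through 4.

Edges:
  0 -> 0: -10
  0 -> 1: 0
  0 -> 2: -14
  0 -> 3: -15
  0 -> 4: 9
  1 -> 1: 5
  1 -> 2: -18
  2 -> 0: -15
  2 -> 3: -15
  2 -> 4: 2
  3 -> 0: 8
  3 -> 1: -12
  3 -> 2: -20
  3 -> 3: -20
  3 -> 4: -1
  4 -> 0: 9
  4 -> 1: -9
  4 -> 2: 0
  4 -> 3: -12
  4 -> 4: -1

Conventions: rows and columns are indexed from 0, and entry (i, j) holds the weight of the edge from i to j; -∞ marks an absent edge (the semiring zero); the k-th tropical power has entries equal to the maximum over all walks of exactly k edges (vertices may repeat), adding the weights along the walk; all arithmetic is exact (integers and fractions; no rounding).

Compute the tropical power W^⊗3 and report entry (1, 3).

W^⊗2:
  [18, 5, 9, -3, 8]
  [-33, 10, -13, -33, -16]
  [11, -7, 2, -10, 1]
  [8, 8, -1, -7, 17]
  [8, 9, -1, -6, 18]
W^⊗3:
  [17, 18, 8, 3, 27]
  [-7, 15, -8, -28, -11]
  [10, 11, 1, -4, 20]
  [26, 13, 17, 5, 17]
  [27, 14, 18, 6, 17]
Key observation: the optimum is the walk 1->1->2->3, with weight 5 + (-18) + (-15) = -28.
Optimal value attained by: walk 1->1->2->3.
Answer: (W^⊗3)[1][3] = -28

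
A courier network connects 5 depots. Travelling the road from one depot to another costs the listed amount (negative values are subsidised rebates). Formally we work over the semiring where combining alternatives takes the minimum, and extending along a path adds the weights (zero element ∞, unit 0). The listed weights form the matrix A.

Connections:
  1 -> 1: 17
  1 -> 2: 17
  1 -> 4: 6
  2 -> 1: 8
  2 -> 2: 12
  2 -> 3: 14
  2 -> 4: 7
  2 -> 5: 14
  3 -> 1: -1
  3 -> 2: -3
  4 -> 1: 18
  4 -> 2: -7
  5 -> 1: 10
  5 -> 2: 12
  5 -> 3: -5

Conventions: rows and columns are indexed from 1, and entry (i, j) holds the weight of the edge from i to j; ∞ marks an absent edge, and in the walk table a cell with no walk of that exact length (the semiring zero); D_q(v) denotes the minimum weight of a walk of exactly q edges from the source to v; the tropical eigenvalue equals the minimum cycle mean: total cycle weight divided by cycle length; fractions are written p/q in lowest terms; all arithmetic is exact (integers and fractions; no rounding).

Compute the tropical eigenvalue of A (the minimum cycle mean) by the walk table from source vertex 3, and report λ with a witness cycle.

q=0: [∞, ∞, 0, ∞, ∞]
q=1: [-1, -3, ∞, ∞, ∞]
q=2: [5, 9, 11, 4, 11]
q=3: [10, -3, 6, 11, 23]
q=4: [5, 3, 11, 4, 11]
q=5: [10, -3, 6, 10, 17]
Optimal cycle mean attained by: cycle 2->4->2, total 7 + (-7), length 2.
Answer: λ = 0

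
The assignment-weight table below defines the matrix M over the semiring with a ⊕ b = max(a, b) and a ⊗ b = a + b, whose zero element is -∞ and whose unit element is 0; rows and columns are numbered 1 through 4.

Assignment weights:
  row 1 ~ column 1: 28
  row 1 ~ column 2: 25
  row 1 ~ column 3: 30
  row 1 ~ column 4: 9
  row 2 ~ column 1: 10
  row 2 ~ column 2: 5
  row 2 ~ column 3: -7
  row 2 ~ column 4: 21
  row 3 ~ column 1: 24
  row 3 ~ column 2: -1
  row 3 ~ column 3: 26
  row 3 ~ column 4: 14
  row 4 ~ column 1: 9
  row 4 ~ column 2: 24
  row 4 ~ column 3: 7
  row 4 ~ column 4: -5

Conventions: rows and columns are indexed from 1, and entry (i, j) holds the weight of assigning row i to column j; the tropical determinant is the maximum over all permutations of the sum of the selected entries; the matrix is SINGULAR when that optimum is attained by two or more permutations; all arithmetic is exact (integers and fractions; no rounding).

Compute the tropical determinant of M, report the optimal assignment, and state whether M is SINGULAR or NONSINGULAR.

σ = (1, 2, 3, 4): 28 + 5 + 26 + (-5) = 54
σ = (1, 2, 4, 3): 28 + 5 + 14 + 7 = 54
σ = (1, 3, 2, 4): 28 + (-7) + (-1) + (-5) = 15
σ = (1, 3, 4, 2): 28 + (-7) + 14 + 24 = 59
σ = (1, 4, 2, 3): 28 + 21 + (-1) + 7 = 55
σ = (1, 4, 3, 2): 28 + 21 + 26 + 24 = 99
σ = (2, 1, 3, 4): 25 + 10 + 26 + (-5) = 56
σ = (2, 1, 4, 3): 25 + 10 + 14 + 7 = 56
σ = (2, 3, 1, 4): 25 + (-7) + 24 + (-5) = 37
σ = (2, 3, 4, 1): 25 + (-7) + 14 + 9 = 41
σ = (2, 4, 1, 3): 25 + 21 + 24 + 7 = 77
σ = (2, 4, 3, 1): 25 + 21 + 26 + 9 = 81
σ = (3, 1, 2, 4): 30 + 10 + (-1) + (-5) = 34
σ = (3, 1, 4, 2): 30 + 10 + 14 + 24 = 78
σ = (3, 2, 1, 4): 30 + 5 + 24 + (-5) = 54
σ = (3, 2, 4, 1): 30 + 5 + 14 + 9 = 58
σ = (3, 4, 1, 2): 30 + 21 + 24 + 24 = 99
σ = (3, 4, 2, 1): 30 + 21 + (-1) + 9 = 59
σ = (4, 1, 2, 3): 9 + 10 + (-1) + 7 = 25
σ = (4, 1, 3, 2): 9 + 10 + 26 + 24 = 69
σ = (4, 2, 1, 3): 9 + 5 + 24 + 7 = 45
σ = (4, 2, 3, 1): 9 + 5 + 26 + 9 = 49
σ = (4, 3, 1, 2): 9 + (-7) + 24 + 24 = 50
σ = (4, 3, 2, 1): 9 + (-7) + (-1) + 9 = 10
Optimal value attained by: σ = (1, 4, 3, 2).
Answer: det⊕(M) = 99; verdict: SINGULAR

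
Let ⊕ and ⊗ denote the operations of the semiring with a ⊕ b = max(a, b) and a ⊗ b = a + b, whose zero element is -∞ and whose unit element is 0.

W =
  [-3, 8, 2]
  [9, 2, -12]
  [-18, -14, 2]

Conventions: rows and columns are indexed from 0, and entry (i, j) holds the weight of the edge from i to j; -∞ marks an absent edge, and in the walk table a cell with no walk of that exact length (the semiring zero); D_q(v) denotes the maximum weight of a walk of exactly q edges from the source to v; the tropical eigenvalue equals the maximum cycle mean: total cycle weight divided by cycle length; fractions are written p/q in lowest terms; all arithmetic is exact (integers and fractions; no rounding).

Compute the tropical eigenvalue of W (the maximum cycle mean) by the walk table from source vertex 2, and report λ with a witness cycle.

q=0: [-∞, -∞, 0]
q=1: [-18, -14, 2]
q=2: [-5, -10, 4]
q=3: [-1, 3, 6]
Optimal cycle mean attained by: cycle 0->1->0, total 8 + 9, length 2.
Answer: λ = 17/2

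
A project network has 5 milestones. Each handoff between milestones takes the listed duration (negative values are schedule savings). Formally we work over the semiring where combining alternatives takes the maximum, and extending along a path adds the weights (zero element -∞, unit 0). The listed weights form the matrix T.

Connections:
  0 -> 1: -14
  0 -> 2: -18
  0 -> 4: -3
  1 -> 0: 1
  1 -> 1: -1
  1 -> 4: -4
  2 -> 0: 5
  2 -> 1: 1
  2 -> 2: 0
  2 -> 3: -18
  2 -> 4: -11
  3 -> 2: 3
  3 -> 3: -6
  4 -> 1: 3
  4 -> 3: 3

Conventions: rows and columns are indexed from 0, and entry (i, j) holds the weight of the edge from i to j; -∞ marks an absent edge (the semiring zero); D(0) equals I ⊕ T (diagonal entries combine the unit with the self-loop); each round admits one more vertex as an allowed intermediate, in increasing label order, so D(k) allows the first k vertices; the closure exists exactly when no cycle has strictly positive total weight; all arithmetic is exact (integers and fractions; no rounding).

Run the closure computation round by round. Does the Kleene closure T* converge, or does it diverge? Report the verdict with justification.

D(0):
  [0, -14, -18, -∞, -3]
  [1, 0, -∞, -∞, -4]
  [5, 1, 0, -18, -11]
  [-∞, -∞, 3, 0, -∞]
  [-∞, 3, -∞, 3, 0]
D(1):
  [0, -14, -18, -∞, -3]
  [1, 0, -17, -∞, -2]
  [5, 1, 0, -18, 2]
  [-∞, -∞, 3, 0, -∞]
  [-∞, 3, -∞, 3, 0]
Detection: at round 2, diagonal entry (4, 4) turns strictly positive.
Key observation: the cycle 4->1->0->4 has total weight 3 + 1 + (-3), which is strictly positive.
Answer: DIVERGES — positive cycle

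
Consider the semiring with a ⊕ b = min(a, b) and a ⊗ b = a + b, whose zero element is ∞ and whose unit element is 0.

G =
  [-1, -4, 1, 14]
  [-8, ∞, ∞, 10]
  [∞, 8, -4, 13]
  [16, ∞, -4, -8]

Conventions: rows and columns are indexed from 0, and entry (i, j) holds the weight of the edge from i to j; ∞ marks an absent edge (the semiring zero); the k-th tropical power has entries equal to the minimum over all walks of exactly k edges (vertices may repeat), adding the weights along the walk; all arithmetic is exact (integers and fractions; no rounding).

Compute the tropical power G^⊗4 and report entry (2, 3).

G^⊗2:
  [-12, -5, -3, 6]
  [-9, -12, -7, 2]
  [0, 4, -8, 5]
  [8, 4, -12, -16]
G^⊗3:
  [-13, -16, -11, -2]
  [-20, -13, -11, -6]
  [-4, -4, -12, -3]
  [-4, -4, -20, -24]
G^⊗4:
  [-24, -17, -15, -10]
  [-21, -24, -19, -14]
  [-12, -8, -16, -11]
  [-12, -12, -28, -32]
Key observation: the optimum is the walk 2->3->3->3->3, with weight 13 + (-8) + (-8) + (-8) = -11.
Optimal value attained by: walk 2->3->3->3->3.
Answer: (G^⊗4)[2][3] = -11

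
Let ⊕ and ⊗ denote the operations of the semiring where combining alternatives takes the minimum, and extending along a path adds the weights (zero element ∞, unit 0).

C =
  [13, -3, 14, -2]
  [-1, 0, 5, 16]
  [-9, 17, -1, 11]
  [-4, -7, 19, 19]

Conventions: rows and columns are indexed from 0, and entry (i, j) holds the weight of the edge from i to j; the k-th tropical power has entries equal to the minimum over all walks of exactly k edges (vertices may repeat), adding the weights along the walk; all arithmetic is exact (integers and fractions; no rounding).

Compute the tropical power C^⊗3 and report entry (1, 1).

C^⊗2:
  [-6, -9, 2, 11]
  [-4, -4, 4, -3]
  [-10, -12, -2, -11]
  [-8, -7, -2, -6]
C^⊗3:
  [-10, -9, -4, -8]
  [-7, -10, 1, -6]
  [-15, -18, -7, -12]
  [-11, -13, -3, -10]
Key observation: the optimum is the walk 1->0->3->1, with weight (-1) + (-2) + (-7) = -10.
Optimal value attained by: walk 1->0->3->1.
Answer: (C^⊗3)[1][1] = -10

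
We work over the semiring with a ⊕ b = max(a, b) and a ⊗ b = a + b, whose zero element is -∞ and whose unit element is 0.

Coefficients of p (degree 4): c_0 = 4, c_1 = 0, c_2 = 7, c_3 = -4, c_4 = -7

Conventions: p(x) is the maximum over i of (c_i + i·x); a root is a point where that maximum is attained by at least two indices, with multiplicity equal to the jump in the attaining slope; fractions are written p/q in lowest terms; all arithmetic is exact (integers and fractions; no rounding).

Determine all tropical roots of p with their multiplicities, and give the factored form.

hull edge (i=0, c=4) to (i=2, c=7): slope 3/2, span 2
hull edge (i=2, c=7) to (i=4, c=-7): slope -7, span 2
Factored form: p(x) = -7 ⊗ (x ⊕ (-3/2)) ⊗ (x ⊕ (-3/2)) ⊗ (x ⊕ 7) ⊗ (x ⊕ 7)
Answer: roots = -3/2 (mult 2), 7 (mult 2)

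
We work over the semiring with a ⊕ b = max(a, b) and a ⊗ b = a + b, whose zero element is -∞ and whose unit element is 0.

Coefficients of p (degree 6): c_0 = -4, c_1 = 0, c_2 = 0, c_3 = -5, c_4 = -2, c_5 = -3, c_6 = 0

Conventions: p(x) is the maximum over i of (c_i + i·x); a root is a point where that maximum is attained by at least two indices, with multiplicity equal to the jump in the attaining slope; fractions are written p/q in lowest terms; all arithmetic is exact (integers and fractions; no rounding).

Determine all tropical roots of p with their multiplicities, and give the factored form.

hull edge (i=0, c=-4) to (i=1, c=0): slope 4, span 1
hull edge (i=1, c=0) to (i=6, c=0): slope 0, span 5
Factored form: p(x) = 0 ⊗ (x ⊕ (-4)) ⊗ (x ⊕ 0) ⊗ (x ⊕ 0) ⊗ (x ⊕ 0) ⊗ (x ⊕ 0) ⊗ (x ⊕ 0)
Answer: roots = -4 (mult 1), 0 (mult 5)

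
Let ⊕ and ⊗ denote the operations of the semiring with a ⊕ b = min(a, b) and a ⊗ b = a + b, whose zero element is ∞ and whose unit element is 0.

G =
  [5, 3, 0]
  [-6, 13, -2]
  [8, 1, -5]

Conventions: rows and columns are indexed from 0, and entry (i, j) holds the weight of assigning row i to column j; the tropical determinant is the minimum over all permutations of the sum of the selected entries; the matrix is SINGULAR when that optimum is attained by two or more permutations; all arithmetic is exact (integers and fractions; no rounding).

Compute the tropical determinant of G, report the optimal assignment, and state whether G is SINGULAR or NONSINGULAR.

σ = (0, 1, 2): 5 + 13 + (-5) = 13
σ = (0, 2, 1): 5 + (-2) + 1 = 4
σ = (1, 0, 2): 3 + (-6) + (-5) = -8
σ = (1, 2, 0): 3 + (-2) + 8 = 9
σ = (2, 0, 1): 0 + (-6) + 1 = -5
σ = (2, 1, 0): 0 + 13 + 8 = 21
Optimal value attained by: σ = (1, 0, 2).
Answer: det⊕(G) = -8; verdict: NONSINGULAR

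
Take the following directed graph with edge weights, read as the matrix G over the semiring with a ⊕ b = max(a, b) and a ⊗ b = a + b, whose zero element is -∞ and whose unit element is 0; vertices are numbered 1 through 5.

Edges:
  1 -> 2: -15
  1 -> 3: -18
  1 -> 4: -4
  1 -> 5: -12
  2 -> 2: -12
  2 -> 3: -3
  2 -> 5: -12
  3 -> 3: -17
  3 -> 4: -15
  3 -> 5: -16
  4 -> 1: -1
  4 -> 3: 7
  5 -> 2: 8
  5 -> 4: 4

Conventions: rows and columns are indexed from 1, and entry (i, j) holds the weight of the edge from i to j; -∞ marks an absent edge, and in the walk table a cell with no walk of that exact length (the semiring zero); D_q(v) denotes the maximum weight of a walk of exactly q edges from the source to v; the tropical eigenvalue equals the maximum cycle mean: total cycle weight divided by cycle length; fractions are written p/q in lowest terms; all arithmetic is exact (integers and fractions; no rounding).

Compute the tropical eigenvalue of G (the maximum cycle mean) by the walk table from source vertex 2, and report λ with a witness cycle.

q=0: [-∞, 0, -∞, -∞, -∞]
q=1: [-∞, -12, -3, -∞, -12]
q=2: [-∞, -4, -15, -8, -19]
q=3: [-9, -11, -1, -15, -16]
q=4: [-16, -8, -8, -12, -17]
q=5: [-13, -9, -5, -13, -20]
Optimal cycle mean attained by: cycle 3->5->4->3, total (-16) + 4 + 7, length 3.
Answer: λ = -5/3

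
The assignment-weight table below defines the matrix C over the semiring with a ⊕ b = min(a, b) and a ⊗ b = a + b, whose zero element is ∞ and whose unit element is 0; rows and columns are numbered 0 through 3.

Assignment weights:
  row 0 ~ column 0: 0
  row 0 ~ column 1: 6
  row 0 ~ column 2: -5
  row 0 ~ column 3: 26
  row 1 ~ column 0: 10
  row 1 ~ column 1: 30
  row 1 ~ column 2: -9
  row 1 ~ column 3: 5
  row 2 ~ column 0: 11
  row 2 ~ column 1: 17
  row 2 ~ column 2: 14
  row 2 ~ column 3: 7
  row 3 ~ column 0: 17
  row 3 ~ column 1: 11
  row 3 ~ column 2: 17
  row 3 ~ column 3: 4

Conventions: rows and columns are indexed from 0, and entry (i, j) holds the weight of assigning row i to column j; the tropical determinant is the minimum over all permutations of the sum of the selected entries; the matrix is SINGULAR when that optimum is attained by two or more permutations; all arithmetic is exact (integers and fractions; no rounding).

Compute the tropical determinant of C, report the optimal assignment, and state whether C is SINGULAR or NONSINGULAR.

σ = (0, 1, 2, 3): 0 + 30 + 14 + 4 = 48
σ = (0, 1, 3, 2): 0 + 30 + 7 + 17 = 54
σ = (0, 2, 1, 3): 0 + (-9) + 17 + 4 = 12
σ = (0, 2, 3, 1): 0 + (-9) + 7 + 11 = 9
σ = (0, 3, 1, 2): 0 + 5 + 17 + 17 = 39
σ = (0, 3, 2, 1): 0 + 5 + 14 + 11 = 30
σ = (1, 0, 2, 3): 6 + 10 + 14 + 4 = 34
σ = (1, 0, 3, 2): 6 + 10 + 7 + 17 = 40
σ = (1, 2, 0, 3): 6 + (-9) + 11 + 4 = 12
σ = (1, 2, 3, 0): 6 + (-9) + 7 + 17 = 21
σ = (1, 3, 0, 2): 6 + 5 + 11 + 17 = 39
σ = (1, 3, 2, 0): 6 + 5 + 14 + 17 = 42
σ = (2, 0, 1, 3): (-5) + 10 + 17 + 4 = 26
σ = (2, 0, 3, 1): (-5) + 10 + 7 + 11 = 23
σ = (2, 1, 0, 3): (-5) + 30 + 11 + 4 = 40
σ = (2, 1, 3, 0): (-5) + 30 + 7 + 17 = 49
σ = (2, 3, 0, 1): (-5) + 5 + 11 + 11 = 22
σ = (2, 3, 1, 0): (-5) + 5 + 17 + 17 = 34
σ = (3, 0, 1, 2): 26 + 10 + 17 + 17 = 70
σ = (3, 0, 2, 1): 26 + 10 + 14 + 11 = 61
σ = (3, 1, 0, 2): 26 + 30 + 11 + 17 = 84
σ = (3, 1, 2, 0): 26 + 30 + 14 + 17 = 87
σ = (3, 2, 0, 1): 26 + (-9) + 11 + 11 = 39
σ = (3, 2, 1, 0): 26 + (-9) + 17 + 17 = 51
Optimal value attained by: σ = (0, 2, 3, 1).
Answer: det⊕(C) = 9; verdict: NONSINGULAR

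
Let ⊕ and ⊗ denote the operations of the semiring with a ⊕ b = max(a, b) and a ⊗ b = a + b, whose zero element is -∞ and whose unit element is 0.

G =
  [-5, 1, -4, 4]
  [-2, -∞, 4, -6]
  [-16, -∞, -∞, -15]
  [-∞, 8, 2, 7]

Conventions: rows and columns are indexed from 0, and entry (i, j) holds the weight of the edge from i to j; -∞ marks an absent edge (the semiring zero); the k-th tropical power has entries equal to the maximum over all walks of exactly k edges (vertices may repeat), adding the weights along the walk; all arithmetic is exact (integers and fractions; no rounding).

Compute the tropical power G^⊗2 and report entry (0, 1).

G^⊗2:
  [-1, 12, 6, 11]
  [-7, 2, -4, 2]
  [-21, -7, -13, -8]
  [6, 15, 12, 14]
Key observation: the optimum is the walk 0->3->1, with weight 4 + 8 = 12.
Optimal value attained by: walk 0->3->1.
Answer: (G^⊗2)[0][1] = 12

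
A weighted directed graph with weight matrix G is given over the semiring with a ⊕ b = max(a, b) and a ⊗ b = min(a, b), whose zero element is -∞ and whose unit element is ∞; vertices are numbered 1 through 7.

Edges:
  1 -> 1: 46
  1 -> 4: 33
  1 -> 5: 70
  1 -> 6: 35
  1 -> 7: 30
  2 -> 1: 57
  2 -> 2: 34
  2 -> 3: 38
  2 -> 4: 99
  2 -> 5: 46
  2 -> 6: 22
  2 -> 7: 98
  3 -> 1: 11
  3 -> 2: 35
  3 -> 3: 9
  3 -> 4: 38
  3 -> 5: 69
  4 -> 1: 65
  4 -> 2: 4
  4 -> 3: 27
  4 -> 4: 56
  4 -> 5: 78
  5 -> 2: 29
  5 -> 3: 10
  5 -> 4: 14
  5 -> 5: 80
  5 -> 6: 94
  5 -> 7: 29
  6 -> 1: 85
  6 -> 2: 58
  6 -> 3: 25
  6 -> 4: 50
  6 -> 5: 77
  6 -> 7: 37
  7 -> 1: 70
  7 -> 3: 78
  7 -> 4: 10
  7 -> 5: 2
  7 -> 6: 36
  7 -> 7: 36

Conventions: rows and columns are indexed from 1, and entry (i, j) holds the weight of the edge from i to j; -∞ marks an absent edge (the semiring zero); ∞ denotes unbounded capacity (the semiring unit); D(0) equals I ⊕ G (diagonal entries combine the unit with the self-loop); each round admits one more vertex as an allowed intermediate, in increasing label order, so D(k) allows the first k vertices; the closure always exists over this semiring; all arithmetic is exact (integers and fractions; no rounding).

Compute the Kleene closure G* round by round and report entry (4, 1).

D(0):
  [∞, -∞, -∞, 33, 70, 35, 30]
  [57, ∞, 38, 99, 46, 22, 98]
  [11, 35, ∞, 38, 69, -∞, -∞]
  [65, 4, 27, ∞, 78, -∞, -∞]
  [-∞, 29, 10, 14, ∞, 94, 29]
  [85, 58, 25, 50, 77, ∞, 37]
  [70, -∞, 78, 10, 2, 36, ∞]
D(1):
  [∞, -∞, -∞, 33, 70, 35, 30]
  [57, ∞, 38, 99, 57, 35, 98]
  [11, 35, ∞, 38, 69, 11, 11]
  [65, 4, 27, ∞, 78, 35, 30]
  [-∞, 29, 10, 14, ∞, 94, 29]
  [85, 58, 25, 50, 77, ∞, 37]
  [70, -∞, 78, 33, 70, 36, ∞]
D(2):
  [∞, -∞, -∞, 33, 70, 35, 30]
  [57, ∞, 38, 99, 57, 35, 98]
  [35, 35, ∞, 38, 69, 35, 35]
  [65, 4, 27, ∞, 78, 35, 30]
  [29, 29, 29, 29, ∞, 94, 29]
  [85, 58, 38, 58, 77, ∞, 58]
  [70, -∞, 78, 33, 70, 36, ∞]
D(3):
  [∞, -∞, -∞, 33, 70, 35, 30]
  [57, ∞, 38, 99, 57, 35, 98]
  [35, 35, ∞, 38, 69, 35, 35]
  [65, 27, 27, ∞, 78, 35, 30]
  [29, 29, 29, 29, ∞, 94, 29]
  [85, 58, 38, 58, 77, ∞, 58]
  [70, 35, 78, 38, 70, 36, ∞]
D(4):
  [∞, 27, 27, 33, 70, 35, 30]
  [65, ∞, 38, 99, 78, 35, 98]
  [38, 35, ∞, 38, 69, 35, 35]
  [65, 27, 27, ∞, 78, 35, 30]
  [29, 29, 29, 29, ∞, 94, 29]
  [85, 58, 38, 58, 77, ∞, 58]
  [70, 35, 78, 38, 70, 36, ∞]
D(5):
  [∞, 29, 29, 33, 70, 70, 30]
  [65, ∞, 38, 99, 78, 78, 98]
  [38, 35, ∞, 38, 69, 69, 35]
  [65, 29, 29, ∞, 78, 78, 30]
  [29, 29, 29, 29, ∞, 94, 29]
  [85, 58, 38, 58, 77, ∞, 58]
  [70, 35, 78, 38, 70, 70, ∞]
D(6):
  [∞, 58, 38, 58, 70, 70, 58]
  [78, ∞, 38, 99, 78, 78, 98]
  [69, 58, ∞, 58, 69, 69, 58]
  [78, 58, 38, ∞, 78, 78, 58]
  [85, 58, 38, 58, ∞, 94, 58]
  [85, 58, 38, 58, 77, ∞, 58]
  [70, 58, 78, 58, 70, 70, ∞]
D(7):
  [∞, 58, 58, 58, 70, 70, 58]
  [78, ∞, 78, 99, 78, 78, 98]
  [69, 58, ∞, 58, 69, 69, 58]
  [78, 58, 58, ∞, 78, 78, 58]
  [85, 58, 58, 58, ∞, 94, 58]
  [85, 58, 58, 58, 77, ∞, 58]
  [70, 58, 78, 58, 70, 70, ∞]
Answer: G*[4][1] = 78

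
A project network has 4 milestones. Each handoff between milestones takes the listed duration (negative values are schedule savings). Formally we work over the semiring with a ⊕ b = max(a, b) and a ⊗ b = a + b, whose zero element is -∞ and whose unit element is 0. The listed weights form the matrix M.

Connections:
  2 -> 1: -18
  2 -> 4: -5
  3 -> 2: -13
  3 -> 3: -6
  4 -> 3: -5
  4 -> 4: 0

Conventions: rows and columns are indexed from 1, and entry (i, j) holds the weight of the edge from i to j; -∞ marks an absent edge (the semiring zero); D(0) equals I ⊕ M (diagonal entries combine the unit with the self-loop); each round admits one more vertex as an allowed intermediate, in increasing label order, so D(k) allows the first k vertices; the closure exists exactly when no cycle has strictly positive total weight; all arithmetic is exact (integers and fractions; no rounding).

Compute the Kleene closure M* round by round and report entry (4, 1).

D(0):
  [0, -∞, -∞, -∞]
  [-18, 0, -∞, -5]
  [-∞, -13, 0, -∞]
  [-∞, -∞, -5, 0]
D(1):
  [0, -∞, -∞, -∞]
  [-18, 0, -∞, -5]
  [-∞, -13, 0, -∞]
  [-∞, -∞, -5, 0]
D(2):
  [0, -∞, -∞, -∞]
  [-18, 0, -∞, -5]
  [-31, -13, 0, -18]
  [-∞, -∞, -5, 0]
D(3):
  [0, -∞, -∞, -∞]
  [-18, 0, -∞, -5]
  [-31, -13, 0, -18]
  [-36, -18, -5, 0]
D(4):
  [0, -∞, -∞, -∞]
  [-18, 0, -10, -5]
  [-31, -13, 0, -18]
  [-36, -18, -5, 0]
Answer: M*[4][1] = -36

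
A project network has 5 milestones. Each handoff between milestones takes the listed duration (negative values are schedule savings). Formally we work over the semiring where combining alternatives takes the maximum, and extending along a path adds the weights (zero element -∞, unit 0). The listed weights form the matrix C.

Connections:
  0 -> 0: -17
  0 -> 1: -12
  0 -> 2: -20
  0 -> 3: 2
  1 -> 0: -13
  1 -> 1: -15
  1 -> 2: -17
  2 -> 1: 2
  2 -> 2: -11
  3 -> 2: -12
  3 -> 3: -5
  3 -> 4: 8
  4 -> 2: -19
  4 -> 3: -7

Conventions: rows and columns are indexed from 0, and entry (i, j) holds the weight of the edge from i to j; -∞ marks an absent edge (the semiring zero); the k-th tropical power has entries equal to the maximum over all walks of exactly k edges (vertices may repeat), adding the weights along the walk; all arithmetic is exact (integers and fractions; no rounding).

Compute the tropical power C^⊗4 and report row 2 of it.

C^⊗2:
  [-25, -18, -10, -3, 10]
  [-28, -15, -28, -11, -∞]
  [-11, -9, -15, -∞, -∞]
  [-∞, -10, -11, 1, 3]
  [-∞, -17, -19, -12, 1]
C^⊗3:
  [-31, -8, -9, 3, 5]
  [-28, -26, -23, -16, -3]
  [-22, -13, -26, -9, -∞]
  [-23, -9, -11, -4, 9]
  [-30, -17, -18, -6, -4]
C^⊗4:
  [-21, -7, -9, -2, 11]
  [-39, -21, -22, -10, -8]
  [-26, -24, -21, -14, -1]
  [-22, -9, -10, 2, 4]
  [-30, -16, -18, -11, 2]
Answer: row 2 of C^⊗4 = [-26, -24, -21, -14, -1]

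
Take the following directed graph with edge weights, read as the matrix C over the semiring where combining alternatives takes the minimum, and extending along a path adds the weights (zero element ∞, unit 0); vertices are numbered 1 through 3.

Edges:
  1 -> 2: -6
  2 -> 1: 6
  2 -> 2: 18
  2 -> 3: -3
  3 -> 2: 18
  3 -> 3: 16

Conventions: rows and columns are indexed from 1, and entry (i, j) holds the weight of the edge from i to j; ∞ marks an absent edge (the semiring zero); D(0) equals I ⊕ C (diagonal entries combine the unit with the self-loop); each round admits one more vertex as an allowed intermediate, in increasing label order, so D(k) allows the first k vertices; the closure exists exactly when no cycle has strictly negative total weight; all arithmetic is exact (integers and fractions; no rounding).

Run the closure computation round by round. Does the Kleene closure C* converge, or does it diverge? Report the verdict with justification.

D(0):
  [0, -6, ∞]
  [6, 0, -3]
  [∞, 18, 0]
D(1):
  [0, -6, ∞]
  [6, 0, -3]
  [∞, 18, 0]
D(2):
  [0, -6, -9]
  [6, 0, -3]
  [24, 18, 0]
D(3):
  [0, -6, -9]
  [6, 0, -3]
  [24, 18, 0]
Key observation: every diagonal entry stays at the unit through all rounds, so no improving cycle exists.
Answer: CONVERGES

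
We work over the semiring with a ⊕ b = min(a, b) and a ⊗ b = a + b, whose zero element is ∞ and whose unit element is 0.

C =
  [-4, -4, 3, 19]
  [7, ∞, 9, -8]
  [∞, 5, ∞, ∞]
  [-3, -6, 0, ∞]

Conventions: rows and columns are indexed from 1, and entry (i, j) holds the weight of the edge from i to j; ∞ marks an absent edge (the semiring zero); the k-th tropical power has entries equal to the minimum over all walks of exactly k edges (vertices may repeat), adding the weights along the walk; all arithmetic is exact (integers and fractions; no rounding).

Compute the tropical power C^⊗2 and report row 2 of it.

C^⊗2:
  [-8, -8, -1, -12]
  [-11, -14, -8, 26]
  [12, ∞, 14, -3]
  [-7, -7, 0, -14]
Answer: row 2 of C^⊗2 = [-11, -14, -8, 26]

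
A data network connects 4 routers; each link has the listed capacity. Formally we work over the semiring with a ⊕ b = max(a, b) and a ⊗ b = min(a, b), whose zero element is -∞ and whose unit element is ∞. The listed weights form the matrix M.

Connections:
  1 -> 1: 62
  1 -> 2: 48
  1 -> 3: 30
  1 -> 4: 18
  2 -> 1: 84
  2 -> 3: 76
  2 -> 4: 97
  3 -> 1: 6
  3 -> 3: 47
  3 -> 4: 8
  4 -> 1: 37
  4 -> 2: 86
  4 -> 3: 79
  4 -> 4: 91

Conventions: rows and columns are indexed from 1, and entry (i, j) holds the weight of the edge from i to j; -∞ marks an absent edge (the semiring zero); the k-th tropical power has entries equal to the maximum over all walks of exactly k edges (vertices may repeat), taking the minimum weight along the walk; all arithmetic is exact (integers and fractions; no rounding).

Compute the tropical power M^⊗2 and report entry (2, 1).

M^⊗2:
  [62, 48, 48, 48]
  [62, 86, 79, 91]
  [8, 8, 47, 8]
  [84, 86, 79, 91]
Key observation: the optimum is the walk 2->1->1, with weight 84 min 62 = 62.
Optimal value attained by: walk 2->1->1.
Answer: (M^⊗2)[2][1] = 62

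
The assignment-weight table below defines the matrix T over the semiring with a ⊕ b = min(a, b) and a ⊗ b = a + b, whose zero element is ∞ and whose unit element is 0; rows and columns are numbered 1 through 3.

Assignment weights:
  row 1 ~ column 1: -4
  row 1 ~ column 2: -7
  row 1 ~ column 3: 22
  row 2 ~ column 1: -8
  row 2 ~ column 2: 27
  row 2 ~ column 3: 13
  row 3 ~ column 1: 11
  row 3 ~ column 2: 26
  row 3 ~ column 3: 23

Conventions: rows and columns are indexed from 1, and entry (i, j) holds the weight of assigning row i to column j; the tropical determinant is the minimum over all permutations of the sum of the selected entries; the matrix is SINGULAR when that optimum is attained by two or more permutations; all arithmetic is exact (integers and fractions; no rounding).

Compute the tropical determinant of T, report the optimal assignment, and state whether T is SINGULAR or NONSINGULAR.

σ = (1, 2, 3): (-4) + 27 + 23 = 46
σ = (1, 3, 2): (-4) + 13 + 26 = 35
σ = (2, 1, 3): (-7) + (-8) + 23 = 8
σ = (2, 3, 1): (-7) + 13 + 11 = 17
σ = (3, 1, 2): 22 + (-8) + 26 = 40
σ = (3, 2, 1): 22 + 27 + 11 = 60
Optimal value attained by: σ = (2, 1, 3).
Answer: det⊕(T) = 8; verdict: NONSINGULAR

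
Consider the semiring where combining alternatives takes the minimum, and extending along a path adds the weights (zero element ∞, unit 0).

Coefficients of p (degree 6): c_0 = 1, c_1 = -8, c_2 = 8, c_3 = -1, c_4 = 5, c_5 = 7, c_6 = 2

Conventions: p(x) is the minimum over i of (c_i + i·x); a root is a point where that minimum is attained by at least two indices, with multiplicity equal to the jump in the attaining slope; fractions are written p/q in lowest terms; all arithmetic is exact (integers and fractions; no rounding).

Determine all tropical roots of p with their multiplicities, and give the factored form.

hull edge (i=0, c=1) to (i=1, c=-8): slope -9, span 1
hull edge (i=1, c=-8) to (i=6, c=2): slope 2, span 5
Factored form: p(x) = 2 ⊗ (x ⊕ (-2)) ⊗ (x ⊕ (-2)) ⊗ (x ⊕ (-2)) ⊗ (x ⊕ (-2)) ⊗ (x ⊕ (-2)) ⊗ (x ⊕ 9)
Answer: roots = -2 (mult 5), 9 (mult 1)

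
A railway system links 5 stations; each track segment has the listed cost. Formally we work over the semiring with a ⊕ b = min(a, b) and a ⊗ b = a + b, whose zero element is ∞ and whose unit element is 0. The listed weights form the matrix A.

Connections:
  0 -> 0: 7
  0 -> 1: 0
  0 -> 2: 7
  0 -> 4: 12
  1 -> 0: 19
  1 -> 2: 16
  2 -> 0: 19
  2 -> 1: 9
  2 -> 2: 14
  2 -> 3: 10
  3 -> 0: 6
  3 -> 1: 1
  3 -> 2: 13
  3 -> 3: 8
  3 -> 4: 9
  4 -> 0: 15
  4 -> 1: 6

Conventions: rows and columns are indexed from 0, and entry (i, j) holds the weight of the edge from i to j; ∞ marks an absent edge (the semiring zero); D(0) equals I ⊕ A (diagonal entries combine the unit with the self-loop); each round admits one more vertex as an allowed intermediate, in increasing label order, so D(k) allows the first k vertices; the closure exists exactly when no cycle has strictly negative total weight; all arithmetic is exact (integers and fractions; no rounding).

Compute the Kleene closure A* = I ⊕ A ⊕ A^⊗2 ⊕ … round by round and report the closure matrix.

D(0):
  [0, 0, 7, ∞, 12]
  [19, 0, 16, ∞, ∞]
  [19, 9, 0, 10, ∞]
  [6, 1, 13, 0, 9]
  [15, 6, ∞, ∞, 0]
D(1):
  [0, 0, 7, ∞, 12]
  [19, 0, 16, ∞, 31]
  [19, 9, 0, 10, 31]
  [6, 1, 13, 0, 9]
  [15, 6, 22, ∞, 0]
D(2):
  [0, 0, 7, ∞, 12]
  [19, 0, 16, ∞, 31]
  [19, 9, 0, 10, 31]
  [6, 1, 13, 0, 9]
  [15, 6, 22, ∞, 0]
D(3):
  [0, 0, 7, 17, 12]
  [19, 0, 16, 26, 31]
  [19, 9, 0, 10, 31]
  [6, 1, 13, 0, 9]
  [15, 6, 22, 32, 0]
D(4):
  [0, 0, 7, 17, 12]
  [19, 0, 16, 26, 31]
  [16, 9, 0, 10, 19]
  [6, 1, 13, 0, 9]
  [15, 6, 22, 32, 0]
D(5):
  [0, 0, 7, 17, 12]
  [19, 0, 16, 26, 31]
  [16, 9, 0, 10, 19]
  [6, 1, 13, 0, 9]
  [15, 6, 22, 32, 0]
Answer: A* = [[0, 0, 7, 17, 12], [19, 0, 16, 26, 31], [16, 9, 0, 10, 19], [6, 1, 13, 0, 9], [15, 6, 22, 32, 0]]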